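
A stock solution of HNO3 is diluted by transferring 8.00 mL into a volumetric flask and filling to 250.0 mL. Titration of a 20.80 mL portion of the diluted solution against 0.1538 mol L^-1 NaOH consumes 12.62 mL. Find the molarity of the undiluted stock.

n(NaOH) = 0.1538 x 0.01262 = 0.001941 mol.
n(HNO3) in the aliquot = 0.001941 mol.
[diluted HNO3] = 0.001941 / 0.02080 = 0.09332 M.
Dilution factor = 250.0/8.000 = 31.25, so [stock] = 0.09332 x 31.25 = 2.92 M.

2.92 M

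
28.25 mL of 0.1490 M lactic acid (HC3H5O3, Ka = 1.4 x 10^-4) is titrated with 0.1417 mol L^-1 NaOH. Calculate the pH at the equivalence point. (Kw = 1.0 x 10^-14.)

8.36

n(HC3H5O3) = 0.1490 x 0.02825 = 0.004209 mol; V(NaOH) at equivalence = 0.004209/0.1417 = 0.02971 L.
At equivalence all the acid is converted to C3H5O3-; total volume = 0.02825 + 0.02971 = 0.05796 L, so [C3H5O3-] = 0.004209/0.05796 = 0.07263 M.
Kb = Kw/Ka = 1.0e-14 / 1.4 x 10^-4 = 7.14e-11.
[OH^-] = sqrt(Kb x [C3H5O3-]) = sqrt(7.14e-11 x 0.07263) = 2.28e-6 M.
pOH = 5.64, so pH = 14.00 - 5.64 = 8.36.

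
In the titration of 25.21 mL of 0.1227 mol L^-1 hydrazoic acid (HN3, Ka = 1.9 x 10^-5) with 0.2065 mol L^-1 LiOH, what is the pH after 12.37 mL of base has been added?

Initial n(HN3) = 0.1227 x 0.02521 = 0.003093 mol.
n(LiOH) added = 0.2065 x 0.01237 = 0.002554 mol, converting that many moles of HN3 to N3-.
Remaining n(HN3) = 0.0005389 mol; n(N3-) = 0.002554 mol.
By Henderson-Hasselbalch, pH = pKa + log([A^-]/[HA]) = 4.72 + log(0.002554/0.0005389) = 4.72 + (+0.68) = 5.40.

5.40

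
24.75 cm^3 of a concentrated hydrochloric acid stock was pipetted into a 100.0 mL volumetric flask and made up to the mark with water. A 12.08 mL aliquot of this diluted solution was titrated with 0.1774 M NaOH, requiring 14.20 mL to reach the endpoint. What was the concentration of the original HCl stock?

n(NaOH) = 0.1774 x 0.01420 = 0.002519 mol.
n(HCl) in the aliquot = 0.002519 mol.
[diluted HCl] = 0.002519 / 0.01208 = 0.2085 M.
Dilution factor = 100.0/24.75 = 4.040, so [stock] = 0.2085 x 4.040 = 0.843 M.

0.843 M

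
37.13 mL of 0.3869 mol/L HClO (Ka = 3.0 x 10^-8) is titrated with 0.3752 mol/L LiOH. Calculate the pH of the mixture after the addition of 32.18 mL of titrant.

8.24

Initial n(HClO) = 0.3869 x 0.03713 = 0.01437 mol.
n(LiOH) added = 0.3752 x 0.03218 = 0.01207 mol, converting that many moles of HClO to ClO-.
Remaining n(HClO) = 0.002292 mol; n(ClO-) = 0.01207 mol.
By Henderson-Hasselbalch, pH = pKa + log([A^-]/[HA]) = 7.52 + log(0.01207/0.002292) = 7.52 + (+0.72) = 8.24.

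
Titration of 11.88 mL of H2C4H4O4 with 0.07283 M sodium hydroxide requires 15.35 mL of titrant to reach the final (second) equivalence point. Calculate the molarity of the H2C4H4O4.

0.0471 M

n(NaOH) = 0.07283 x 0.01535 = 0.001118 mol.
At the final (second) equivalence point, 2 mol OH^- react per mol H2C4H4O4, so n(H2C4H4O4) = 0.001118 / 2 = 0.0005590 mol.
[H2C4H4O4] = 0.0005590 / 0.01188 L = 0.0471 M.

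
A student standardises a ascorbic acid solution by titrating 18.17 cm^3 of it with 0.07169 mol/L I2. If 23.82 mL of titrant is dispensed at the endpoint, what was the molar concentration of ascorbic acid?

0.0940 M

n(I2) = 0.07169 x 0.02382 = 0.001708 mol.
From the balanced equation, 1 mol I2 reacts with 1 mol ascorbic acid, so n(ascorbic acid) = 0.001708 x 1/1 = 0.001708 mol.
[ascorbic acid] = 0.001708 / 0.01817 L = 0.0940 M.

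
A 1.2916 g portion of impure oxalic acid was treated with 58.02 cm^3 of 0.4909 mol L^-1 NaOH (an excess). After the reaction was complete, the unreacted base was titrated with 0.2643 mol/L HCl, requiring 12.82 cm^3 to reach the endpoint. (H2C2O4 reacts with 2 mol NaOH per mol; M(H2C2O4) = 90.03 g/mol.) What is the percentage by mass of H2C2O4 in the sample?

87.5%

Total n(NaOH) added = 0.4909 x 0.05802 = 0.02848 mol.
n(HCl) used = 0.2643 x 0.01282 = 0.003388 mol, which equals the excess n(NaOH).
So n(NaOH) consumed by the sample = 0.02848 - 0.003388 = 0.02509 mol.
n(H2C2O4) = 0.02509 / 2 = 0.01255 mol.
mass H2C2O4 = 0.01255 x 90.03 = 1.130 g, so %H2C2O4 = 1.130/1.2916 x 100 = 87.5%.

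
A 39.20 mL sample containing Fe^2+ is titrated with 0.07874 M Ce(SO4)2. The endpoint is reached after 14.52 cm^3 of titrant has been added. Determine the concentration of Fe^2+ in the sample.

0.0292 M

n(Ce(SO4)2) = 0.07874 x 0.01452 = 0.001143 mol.
From the balanced equation, 1 mol Ce(SO4)2 reacts with 1 mol Fe^2+, so n(Fe^2+) = 0.001143 x 1/1 = 0.001143 mol.
[Fe^2+] = 0.001143 / 0.03920 L = 0.0292 M.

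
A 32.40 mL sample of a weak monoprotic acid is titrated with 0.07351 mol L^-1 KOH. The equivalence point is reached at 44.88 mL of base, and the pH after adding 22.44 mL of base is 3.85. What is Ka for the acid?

22.44 mL is half of the equivalence volume, so this is the half-equivalence point where [HA] = [A^-].
At half-equivalence pH = pKa, so pKa = 3.85.
Ka = 10^(-3.85) = 1.4 x 10^-4.

1.4 x 10^-4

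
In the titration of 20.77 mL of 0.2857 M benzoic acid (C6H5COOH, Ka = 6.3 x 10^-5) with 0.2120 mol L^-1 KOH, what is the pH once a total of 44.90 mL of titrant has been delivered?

12.74

n(acid) = 0.2857 x 0.02077 = 0.005934 mol; n(KOH) added = 0.2120 x 0.04490 = 0.009519 mol.
Base is in excess by 0.009519 - 0.005934 = 0.003585 mol in a total volume of 0.06567 L.
[OH^-] = 0.003585/0.06567 = 0.05459 M, so pOH = 1.26 and pH = 14.00 - 1.26 = 12.74.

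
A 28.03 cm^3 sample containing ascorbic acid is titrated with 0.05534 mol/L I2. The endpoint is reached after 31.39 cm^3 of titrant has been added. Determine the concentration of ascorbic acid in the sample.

n(I2) = 0.05534 x 0.03139 = 0.001737 mol.
From the balanced equation, 1 mol I2 reacts with 1 mol ascorbic acid, so n(ascorbic acid) = 0.001737 x 1/1 = 0.001737 mol.
[ascorbic acid] = 0.001737 / 0.02803 L = 0.0620 M.

0.0620 M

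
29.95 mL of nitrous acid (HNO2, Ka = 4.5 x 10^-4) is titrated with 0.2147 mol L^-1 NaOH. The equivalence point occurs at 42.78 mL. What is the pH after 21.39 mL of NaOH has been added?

21.39 mL is exactly half the equivalence volume (42.78/2), i.e. the half-equivalence point.
There, n(HA) = n(A^-), so pH = pKa = -log(4.5 x 10^-4) = 3.35.

3.35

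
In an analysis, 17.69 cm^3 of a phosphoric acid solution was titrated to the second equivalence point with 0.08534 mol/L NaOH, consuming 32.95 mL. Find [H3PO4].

n(NaOH) = 0.08534 x 0.03295 = 0.002812 mol.
At the second equivalence point, 2 mol OH^- react per mol H3PO4, so n(H3PO4) = 0.002812 / 2 = 0.001406 mol.
[H3PO4] = 0.001406 / 0.01769 L = 0.0795 M.

0.0795 M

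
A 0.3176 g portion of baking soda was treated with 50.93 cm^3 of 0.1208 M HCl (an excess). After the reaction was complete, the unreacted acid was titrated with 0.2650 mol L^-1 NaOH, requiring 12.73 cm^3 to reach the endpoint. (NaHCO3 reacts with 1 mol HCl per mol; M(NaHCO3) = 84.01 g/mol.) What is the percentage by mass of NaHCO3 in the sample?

73.5%

Total n(HCl) added = 0.1208 x 0.05093 = 0.006152 mol.
n(NaOH) used = 0.2650 x 0.01273 = 0.003373 mol, which equals the excess n(HCl).
So n(HCl) consumed by the sample = 0.006152 - 0.003373 = 0.002779 mol.
n(NaHCO3) = 0.002779 / 1 = 0.002779 mol.
mass NaHCO3 = 0.002779 x 84.01 = 0.2335 g, so %NaHCO3 = 0.2335/0.3176 x 100 = 73.5%.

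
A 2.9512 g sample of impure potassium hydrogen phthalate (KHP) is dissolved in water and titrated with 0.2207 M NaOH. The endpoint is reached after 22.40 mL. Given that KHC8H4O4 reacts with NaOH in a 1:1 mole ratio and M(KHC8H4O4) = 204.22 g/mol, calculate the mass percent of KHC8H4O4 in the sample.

34.2%

n(NaOH) = 0.2207 x 0.02240 = 0.004944 mol.
n(KHC8H4O4) = 0.004944 / 1 = 0.004944 mol.
mass of KHC8H4O4 = 0.004944 x 204.22 = 1.010 g.
% purity = 1.010 / 2.9512 x 100 = 34.2%.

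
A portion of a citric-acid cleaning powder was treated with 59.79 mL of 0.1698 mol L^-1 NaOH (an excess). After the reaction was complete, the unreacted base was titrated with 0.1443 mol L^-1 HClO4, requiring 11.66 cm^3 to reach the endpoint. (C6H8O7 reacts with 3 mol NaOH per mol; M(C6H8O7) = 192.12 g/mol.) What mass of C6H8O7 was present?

0.542 g

Total n(NaOH) added = 0.1698 x 0.05979 = 0.01015 mol.
n(HClO4) used = 0.1443 x 0.01166 = 0.001683 mol, which equals the excess n(NaOH).
So n(NaOH) consumed by the sample = 0.01015 - 0.001683 = 0.008470 mol.
n(C6H8O7) = 0.008470 / 3 = 0.002823 mol.
mass = 0.002823 mol x 192.12 g/mol = 0.542 g.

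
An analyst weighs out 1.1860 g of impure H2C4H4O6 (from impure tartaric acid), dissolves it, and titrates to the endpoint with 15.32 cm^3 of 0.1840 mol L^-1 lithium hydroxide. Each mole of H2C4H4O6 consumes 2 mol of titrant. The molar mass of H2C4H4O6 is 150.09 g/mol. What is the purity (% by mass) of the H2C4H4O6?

17.8%

n(LiOH) = 0.1840 x 0.01532 = 0.002819 mol.
n(H2C4H4O6) = 0.002819 / 2 = 0.001409 mol.
mass of H2C4H4O6 = 0.001409 x 150.09 = 0.2115 g.
% purity = 0.2115 / 1.1860 x 100 = 17.8%.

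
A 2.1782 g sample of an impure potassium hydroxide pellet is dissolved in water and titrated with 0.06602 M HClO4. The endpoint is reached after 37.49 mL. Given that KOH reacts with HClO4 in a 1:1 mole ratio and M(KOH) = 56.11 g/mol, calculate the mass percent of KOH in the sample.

n(HClO4) = 0.06602 x 0.03749 = 0.002475 mol.
n(KOH) = 0.002475 / 1 = 0.002475 mol.
mass of KOH = 0.002475 x 56.11 = 0.1389 g.
% purity = 0.1389 / 2.1782 x 100 = 6.38%.

6.38%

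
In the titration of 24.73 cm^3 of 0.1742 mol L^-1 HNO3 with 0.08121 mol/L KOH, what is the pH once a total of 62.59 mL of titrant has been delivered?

11.95

n(acid) = 0.1742 x 0.02473 = 0.004308 mol; n(KOH) added = 0.08121 x 0.06259 = 0.005083 mol.
Base is in excess by 0.005083 - 0.004308 = 0.0007750 mol in a total volume of 0.08732 L.
[OH^-] = 0.0007750/0.08732 = 0.008875 M, so pOH = 2.05 and pH = 14.00 - 2.05 = 11.95.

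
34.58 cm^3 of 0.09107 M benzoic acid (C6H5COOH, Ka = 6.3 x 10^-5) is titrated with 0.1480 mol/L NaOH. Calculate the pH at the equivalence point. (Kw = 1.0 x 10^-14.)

n(C6H5COOH) = 0.09107 x 0.03458 = 0.003149 mol; V(NaOH) at equivalence = 0.003149/0.1480 = 0.02128 L.
At equivalence all the acid is converted to C6H5COO-; total volume = 0.03458 + 0.02128 = 0.05586 L, so [C6H5COO-] = 0.003149/0.05586 = 0.05638 M.
Kb = Kw/Ka = 1.0e-14 / 6.3 x 10^-5 = 1.59e-10.
[OH^-] = sqrt(Kb x [C6H5COO-]) = sqrt(1.59e-10 x 0.05638) = 2.99e-6 M.
pOH = 5.52, so pH = 14.00 - 5.52 = 8.48.

8.48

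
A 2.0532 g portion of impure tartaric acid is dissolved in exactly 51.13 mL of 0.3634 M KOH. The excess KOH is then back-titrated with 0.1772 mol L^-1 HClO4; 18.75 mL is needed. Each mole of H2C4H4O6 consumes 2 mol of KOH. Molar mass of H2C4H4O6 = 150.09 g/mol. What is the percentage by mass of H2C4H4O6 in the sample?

55.8%

Total n(KOH) added = 0.3634 x 0.05113 = 0.01858 mol.
n(HClO4) used = 0.1772 x 0.01875 = 0.003322 mol, which equals the excess n(KOH).
So n(KOH) consumed by the sample = 0.01858 - 0.003322 = 0.01526 mol.
n(H2C4H4O6) = 0.01526 / 2 = 0.007629 mol.
mass H2C4H4O6 = 0.007629 x 150.09 = 1.145 g, so %H2C4H4O6 = 1.145/2.0532 x 100 = 55.8%.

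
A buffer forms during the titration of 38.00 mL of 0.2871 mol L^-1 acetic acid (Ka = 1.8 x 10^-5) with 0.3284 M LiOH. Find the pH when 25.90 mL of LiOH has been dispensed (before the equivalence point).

Initial n(CH3COOH) = 0.2871 x 0.03800 = 0.01091 mol.
n(LiOH) added = 0.3284 x 0.02590 = 0.008506 mol, converting that many moles of CH3COOH to CH3COO-.
Remaining n(CH3COOH) = 0.002404 mol; n(CH3COO-) = 0.008506 mol.
By Henderson-Hasselbalch, pH = pKa + log([A^-]/[HA]) = 4.74 + log(0.008506/0.002404) = 4.74 + (+0.55) = 5.29.

5.29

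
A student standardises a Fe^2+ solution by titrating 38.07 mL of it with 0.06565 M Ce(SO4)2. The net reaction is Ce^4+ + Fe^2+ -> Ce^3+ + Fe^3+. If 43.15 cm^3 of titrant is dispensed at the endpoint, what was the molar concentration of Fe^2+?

n(Ce(SO4)2) = 0.06565 x 0.04315 = 0.002833 mol.
From the balanced equation, 1 mol Ce(SO4)2 reacts with 1 mol Fe^2+, so n(Fe^2+) = 0.002833 x 1/1 = 0.002833 mol.
[Fe^2+] = 0.002833 / 0.03807 L = 0.0744 M.

0.0744 M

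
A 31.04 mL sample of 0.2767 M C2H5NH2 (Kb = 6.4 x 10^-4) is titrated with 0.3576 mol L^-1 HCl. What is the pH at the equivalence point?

5.81

n(C2H5NH2) = 0.2767 x 0.03104 = 0.008589 mol; V(HCl) at equivalence = 0.008589/0.3576 = 0.02402 L.
At equivalence the base is fully converted to C2H5NH3+; total volume = 0.05506 L, so [C2H5NH3+] = 0.008589/0.05506 = 0.1560 M.
Ka(C2H5NH3+) = Kw/Kb = 1.0e-14 / 6.4 x 10^-4 = 1.56e-11.
[H^+] = sqrt(Ka x [C2H5NH3+]) = sqrt(1.56e-11 x 0.1560) = 1.56e-6 M.
pH = -log(1.56e-6) = 5.81.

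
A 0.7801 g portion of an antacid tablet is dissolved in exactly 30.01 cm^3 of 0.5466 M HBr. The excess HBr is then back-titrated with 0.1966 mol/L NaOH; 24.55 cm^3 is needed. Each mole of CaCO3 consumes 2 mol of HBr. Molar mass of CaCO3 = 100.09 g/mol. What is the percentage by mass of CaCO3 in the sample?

Total n(HBr) added = 0.5466 x 0.03001 = 0.01640 mol.
n(NaOH) used = 0.1966 x 0.02455 = 0.004827 mol, which equals the excess n(HBr).
So n(HBr) consumed by the sample = 0.01640 - 0.004827 = 0.01158 mol.
n(CaCO3) = 0.01158 / 2 = 0.005788 mol.
mass CaCO3 = 0.005788 x 100.09 = 0.5794 g, so %CaCO3 = 0.5794/0.7801 x 100 = 74.3%.

74.3%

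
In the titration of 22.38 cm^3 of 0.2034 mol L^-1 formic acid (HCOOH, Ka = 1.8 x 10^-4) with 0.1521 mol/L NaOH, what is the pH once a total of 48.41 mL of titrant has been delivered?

n(acid) = 0.2034 x 0.02238 = 0.004552 mol; n(NaOH) added = 0.1521 x 0.04841 = 0.007363 mol.
Base is in excess by 0.007363 - 0.004552 = 0.002811 mol in a total volume of 0.07079 L.
[OH^-] = 0.002811/0.07079 = 0.03971 M, so pOH = 1.40 and pH = 14.00 - 1.40 = 12.60.

12.60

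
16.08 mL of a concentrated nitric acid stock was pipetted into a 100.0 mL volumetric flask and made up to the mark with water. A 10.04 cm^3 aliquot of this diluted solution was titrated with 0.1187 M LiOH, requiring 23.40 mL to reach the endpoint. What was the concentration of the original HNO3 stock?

n(LiOH) = 0.1187 x 0.02340 = 0.002778 mol.
n(HNO3) in the aliquot = 0.002778 mol.
[diluted HNO3] = 0.002778 / 0.01004 = 0.2767 M.
Dilution factor = 100.0/16.08 = 6.219, so [stock] = 0.2767 x 6.219 = 1.72 M.

1.72 M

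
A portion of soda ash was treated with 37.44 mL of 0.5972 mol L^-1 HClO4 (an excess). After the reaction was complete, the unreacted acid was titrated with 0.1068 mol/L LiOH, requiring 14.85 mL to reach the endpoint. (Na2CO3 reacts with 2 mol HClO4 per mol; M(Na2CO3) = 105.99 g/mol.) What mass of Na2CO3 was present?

Total n(HClO4) added = 0.5972 x 0.03744 = 0.02236 mol.
n(LiOH) used = 0.1068 x 0.01485 = 0.001586 mol, which equals the excess n(HClO4).
So n(HClO4) consumed by the sample = 0.02236 - 0.001586 = 0.02077 mol.
n(Na2CO3) = 0.02077 / 2 = 0.01039 mol.
mass = 0.01039 mol x 105.99 g/mol = 1.10 g.

1.10 g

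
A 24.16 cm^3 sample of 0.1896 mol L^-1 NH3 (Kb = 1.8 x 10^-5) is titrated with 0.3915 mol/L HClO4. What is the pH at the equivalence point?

n(NH3) = 0.1896 x 0.02416 = 0.004581 mol; V(HClO4) at equivalence = 0.004581/0.3915 = 0.01170 L.
At equivalence the base is fully converted to NH4+; total volume = 0.03586 L, so [NH4+] = 0.004581/0.03586 = 0.1277 M.
Ka(NH4+) = Kw/Kb = 1.0e-14 / 1.8 x 10^-5 = 5.56e-10.
[H^+] = sqrt(Ka x [NH4+]) = sqrt(5.56e-10 x 0.1277) = 8.42e-6 M.
pH = -log(8.42e-6) = 5.07.

5.07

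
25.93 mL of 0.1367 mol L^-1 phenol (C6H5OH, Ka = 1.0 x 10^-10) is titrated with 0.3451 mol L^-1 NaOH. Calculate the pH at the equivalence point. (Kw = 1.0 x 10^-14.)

n(C6H5OH) = 0.1367 x 0.02593 = 0.003545 mol; V(NaOH) at equivalence = 0.003545/0.3451 = 0.01027 L.
At equivalence all the acid is converted to C6H5O-; total volume = 0.02593 + 0.01027 = 0.03620 L, so [C6H5O-] = 0.003545/0.03620 = 0.09791 M.
Kb = Kw/Ka = 1.0e-14 / 1.0 x 10^-10 = 0.000100.
[OH^-] = sqrt(Kb x [C6H5O-]) = sqrt(0.000100 x 0.09791) = 0.00313 M.
pOH = 2.50, so pH = 14.00 - 2.50 = 11.50.

11.50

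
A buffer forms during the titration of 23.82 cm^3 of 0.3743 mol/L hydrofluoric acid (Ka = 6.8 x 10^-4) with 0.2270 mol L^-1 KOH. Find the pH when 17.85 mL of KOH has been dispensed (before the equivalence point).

3.09

Initial n(HF) = 0.3743 x 0.02382 = 0.008916 mol.
n(KOH) added = 0.2270 x 0.01785 = 0.004052 mol, converting that many moles of HF to F-.
Remaining n(HF) = 0.004864 mol; n(F-) = 0.004052 mol.
By Henderson-Hasselbalch, pH = pKa + log([A^-]/[HA]) = 3.17 + log(0.004052/0.004864) = 3.17 + (-0.08) = 3.09.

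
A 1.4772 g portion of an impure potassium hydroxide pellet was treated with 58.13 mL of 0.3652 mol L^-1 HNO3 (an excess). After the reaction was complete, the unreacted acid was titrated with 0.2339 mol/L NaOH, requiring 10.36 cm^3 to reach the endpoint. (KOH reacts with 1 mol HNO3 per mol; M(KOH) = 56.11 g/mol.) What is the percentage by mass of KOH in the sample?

Total n(HNO3) added = 0.3652 x 0.05813 = 0.02123 mol.
n(NaOH) used = 0.2339 x 0.01036 = 0.002423 mol, which equals the excess n(HNO3).
So n(HNO3) consumed by the sample = 0.02123 - 0.002423 = 0.01881 mol.
n(KOH) = 0.01881 / 1 = 0.01881 mol.
mass KOH = 0.01881 x 56.11 = 1.055 g, so %KOH = 1.055/1.4772 x 100 = 71.4%.

71.4%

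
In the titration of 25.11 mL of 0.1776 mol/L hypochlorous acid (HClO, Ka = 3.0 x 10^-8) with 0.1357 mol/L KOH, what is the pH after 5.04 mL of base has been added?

6.78

Initial n(HClO) = 0.1776 x 0.02511 = 0.004460 mol.
n(KOH) added = 0.1357 x 0.005040 = 0.0006839 mol, converting that many moles of HClO to ClO-.
Remaining n(HClO) = 0.003776 mol; n(ClO-) = 0.0006839 mol.
By Henderson-Hasselbalch, pH = pKa + log([A^-]/[HA]) = 7.52 + log(0.0006839/0.003776) = 7.52 + (-0.74) = 6.78.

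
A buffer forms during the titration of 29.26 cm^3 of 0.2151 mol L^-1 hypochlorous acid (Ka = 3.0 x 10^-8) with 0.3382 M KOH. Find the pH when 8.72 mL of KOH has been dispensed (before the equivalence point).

7.47

Initial n(HClO) = 0.2151 x 0.02926 = 0.006294 mol.
n(KOH) added = 0.3382 x 0.008720 = 0.002949 mol, converting that many moles of HClO to ClO-.
Remaining n(HClO) = 0.003345 mol; n(ClO-) = 0.002949 mol.
By Henderson-Hasselbalch, pH = pKa + log([A^-]/[HA]) = 7.52 + log(0.002949/0.003345) = 7.52 + (-0.05) = 7.47.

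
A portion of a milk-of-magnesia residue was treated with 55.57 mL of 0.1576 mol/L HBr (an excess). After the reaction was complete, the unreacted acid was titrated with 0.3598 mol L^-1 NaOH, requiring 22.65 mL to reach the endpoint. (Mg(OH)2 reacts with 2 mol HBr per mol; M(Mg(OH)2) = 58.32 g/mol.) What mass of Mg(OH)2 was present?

Total n(HBr) added = 0.1576 x 0.05557 = 0.008758 mol.
n(NaOH) used = 0.3598 x 0.02265 = 0.008149 mol, which equals the excess n(HBr).
So n(HBr) consumed by the sample = 0.008758 - 0.008149 = 0.0006084 mol.
n(Mg(OH)2) = 0.0006084 / 2 = 0.0003042 mol.
mass = 0.0003042 mol x 58.32 g/mol = 0.0177 g.

0.0177 g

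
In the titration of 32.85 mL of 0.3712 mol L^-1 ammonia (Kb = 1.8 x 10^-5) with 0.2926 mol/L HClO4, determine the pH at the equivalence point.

5.02

n(NH3) = 0.3712 x 0.03285 = 0.01219 mol; V(HClO4) at equivalence = 0.01219/0.2926 = 0.04167 L.
At equivalence the base is fully converted to NH4+; total volume = 0.07452 L, so [NH4+] = 0.01219/0.07452 = 0.1636 M.
Ka(NH4+) = Kw/Kb = 1.0e-14 / 1.8 x 10^-5 = 5.56e-10.
[H^+] = sqrt(Ka x [NH4+]) = sqrt(5.56e-10 x 0.1636) = 9.53e-6 M.
pH = -log(9.53e-6) = 5.02.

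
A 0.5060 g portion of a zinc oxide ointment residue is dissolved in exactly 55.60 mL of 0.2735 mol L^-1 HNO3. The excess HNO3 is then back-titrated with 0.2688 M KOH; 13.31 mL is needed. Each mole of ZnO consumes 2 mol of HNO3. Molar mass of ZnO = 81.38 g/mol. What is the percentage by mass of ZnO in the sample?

Total n(HNO3) added = 0.2735 x 0.05560 = 0.01521 mol.
n(KOH) used = 0.2688 x 0.01331 = 0.003578 mol, which equals the excess n(HNO3).
So n(HNO3) consumed by the sample = 0.01521 - 0.003578 = 0.01163 mol.
n(ZnO) = 0.01163 / 2 = 0.005814 mol.
mass ZnO = 0.005814 x 81.38 = 0.4732 g, so %ZnO = 0.4732/0.5060 x 100 = 93.5%.

93.5%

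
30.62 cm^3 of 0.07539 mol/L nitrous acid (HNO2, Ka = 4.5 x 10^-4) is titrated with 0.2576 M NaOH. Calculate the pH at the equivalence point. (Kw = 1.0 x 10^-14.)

n(HNO2) = 0.07539 x 0.03062 = 0.002308 mol; V(NaOH) at equivalence = 0.002308/0.2576 = 0.008961 L.
At equivalence all the acid is converted to NO2-; total volume = 0.03062 + 0.008961 = 0.03958 L, so [NO2-] = 0.002308/0.03958 = 0.05832 M.
Kb = Kw/Ka = 1.0e-14 / 4.5 x 10^-4 = 2.22e-11.
[OH^-] = sqrt(Kb x [NO2-]) = sqrt(2.22e-11 x 0.05832) = 1.14e-6 M.
pOH = 5.94, so pH = 14.00 - 5.94 = 8.06.

8.06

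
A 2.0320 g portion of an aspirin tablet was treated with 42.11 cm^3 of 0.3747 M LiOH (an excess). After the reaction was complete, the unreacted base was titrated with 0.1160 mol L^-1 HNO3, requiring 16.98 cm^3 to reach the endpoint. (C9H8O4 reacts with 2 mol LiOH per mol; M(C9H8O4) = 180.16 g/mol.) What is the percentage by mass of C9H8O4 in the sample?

61.2%

Total n(LiOH) added = 0.3747 x 0.04211 = 0.01578 mol.
n(HNO3) used = 0.1160 x 0.01698 = 0.001970 mol, which equals the excess n(LiOH).
So n(LiOH) consumed by the sample = 0.01578 - 0.001970 = 0.01381 mol.
n(C9H8O4) = 0.01381 / 2 = 0.006904 mol.
mass C9H8O4 = 0.006904 x 180.16 = 1.244 g, so %C9H8O4 = 1.244/2.0320 x 100 = 61.2%.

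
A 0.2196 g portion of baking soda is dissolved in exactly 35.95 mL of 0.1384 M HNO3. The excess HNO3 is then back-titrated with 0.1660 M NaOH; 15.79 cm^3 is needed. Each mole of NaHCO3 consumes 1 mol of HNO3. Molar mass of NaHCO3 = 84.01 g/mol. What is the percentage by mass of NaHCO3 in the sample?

Total n(HNO3) added = 0.1384 x 0.03595 = 0.004975 mol.
n(NaOH) used = 0.1660 x 0.01579 = 0.002621 mol, which equals the excess n(HNO3).
So n(HNO3) consumed by the sample = 0.004975 - 0.002621 = 0.002354 mol.
n(NaHCO3) = 0.002354 / 1 = 0.002354 mol.
mass NaHCO3 = 0.002354 x 84.01 = 0.1978 g, so %NaHCO3 = 0.1978/0.2196 x 100 = 90.1%.

90.1%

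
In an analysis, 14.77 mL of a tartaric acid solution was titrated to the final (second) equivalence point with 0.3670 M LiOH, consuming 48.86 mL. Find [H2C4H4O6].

n(LiOH) = 0.3670 x 0.04886 = 0.01793 mol.
At the final (second) equivalence point, 2 mol OH^- react per mol H2C4H4O6, so n(H2C4H4O6) = 0.01793 / 2 = 0.008966 mol.
[H2C4H4O6] = 0.008966 / 0.01477 L = 0.607 M.

0.607 M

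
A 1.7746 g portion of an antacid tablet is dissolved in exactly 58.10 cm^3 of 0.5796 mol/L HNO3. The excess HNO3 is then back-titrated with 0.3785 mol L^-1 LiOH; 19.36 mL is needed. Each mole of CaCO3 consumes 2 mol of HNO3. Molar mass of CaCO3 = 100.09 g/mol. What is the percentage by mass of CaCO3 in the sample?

Total n(HNO3) added = 0.5796 x 0.05810 = 0.03367 mol.
n(LiOH) used = 0.3785 x 0.01936 = 0.007328 mol, which equals the excess n(HNO3).
So n(HNO3) consumed by the sample = 0.03367 - 0.007328 = 0.02635 mol.
n(CaCO3) = 0.02635 / 2 = 0.01317 mol.
mass CaCO3 = 0.01317 x 100.09 = 1.319 g, so %CaCO3 = 1.319/1.7746 x 100 = 74.3%.

74.3%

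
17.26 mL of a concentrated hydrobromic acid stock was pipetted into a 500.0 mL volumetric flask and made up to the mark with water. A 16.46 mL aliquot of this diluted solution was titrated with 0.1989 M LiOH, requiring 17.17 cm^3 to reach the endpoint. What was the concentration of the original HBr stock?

6.01 M

n(LiOH) = 0.1989 x 0.01717 = 0.003415 mol.
n(HBr) in the aliquot = 0.003415 mol.
[diluted HBr] = 0.003415 / 0.01646 = 0.2075 M.
Dilution factor = 500.0/17.26 = 28.97, so [stock] = 0.2075 x 28.97 = 6.01 M.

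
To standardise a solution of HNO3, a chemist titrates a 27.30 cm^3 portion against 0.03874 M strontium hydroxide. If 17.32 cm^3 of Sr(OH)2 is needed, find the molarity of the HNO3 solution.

0.0492 M

n(Sr(OH)2) delivered = 0.03874 x 0.01732 = 0.0006710 mol.
The reaction is 2 HNO3 + 1 Sr(OH)2, so n(HNO3) = 0.0006710 x 2/1 = 0.001342 mol.
[HNO3] = 0.001342 mol / 0.02730 L = 0.0492 M.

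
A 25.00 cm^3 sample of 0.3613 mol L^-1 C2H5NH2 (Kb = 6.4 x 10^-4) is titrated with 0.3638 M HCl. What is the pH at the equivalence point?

n(C2H5NH2) = 0.3613 x 0.02500 = 0.009033 mol; V(HCl) at equivalence = 0.009033/0.3638 = 0.02483 L.
At equivalence the base is fully converted to C2H5NH3+; total volume = 0.04983 L, so [C2H5NH3+] = 0.009033/0.04983 = 0.1813 M.
Ka(C2H5NH3+) = Kw/Kb = 1.0e-14 / 6.4 x 10^-4 = 1.56e-11.
[H^+] = sqrt(Ka x [C2H5NH3+]) = sqrt(1.56e-11 x 0.1813) = 1.68e-6 M.
pH = -log(1.68e-6) = 5.77.

5.77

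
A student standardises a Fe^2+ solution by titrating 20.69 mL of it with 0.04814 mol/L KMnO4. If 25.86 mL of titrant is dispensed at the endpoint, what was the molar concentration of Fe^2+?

n(KMnO4) = 0.04814 x 0.02586 = 0.001245 mol.
From the balanced equation, 1 mol KMnO4 reacts with 5 mol Fe^2+, so n(Fe^2+) = 0.001245 x 5/1 = 0.006225 mol.
[Fe^2+] = 0.006225 / 0.02069 L = 0.301 M.

0.301 M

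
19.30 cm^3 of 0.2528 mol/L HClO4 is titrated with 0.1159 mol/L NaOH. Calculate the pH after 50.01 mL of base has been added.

12.12

n(acid) = 0.2528 x 0.01930 = 0.004879 mol; n(NaOH) added = 0.1159 x 0.05001 = 0.005796 mol.
Base is in excess by 0.005796 - 0.004879 = 0.0009171 mol in a total volume of 0.06931 L.
[OH^-] = 0.0009171/0.06931 = 0.01323 M, so pOH = 1.88 and pH = 14.00 - 1.88 = 12.12.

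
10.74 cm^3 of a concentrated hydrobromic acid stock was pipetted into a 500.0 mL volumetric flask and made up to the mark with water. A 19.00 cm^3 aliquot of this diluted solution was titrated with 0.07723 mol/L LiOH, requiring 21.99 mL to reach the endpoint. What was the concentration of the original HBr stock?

n(LiOH) = 0.07723 x 0.02199 = 0.001698 mol.
n(HBr) in the aliquot = 0.001698 mol.
[diluted HBr] = 0.001698 / 0.01900 = 0.08938 M.
Dilution factor = 500.0/10.74 = 46.55, so [stock] = 0.08938 x 46.55 = 4.16 M.

4.16 M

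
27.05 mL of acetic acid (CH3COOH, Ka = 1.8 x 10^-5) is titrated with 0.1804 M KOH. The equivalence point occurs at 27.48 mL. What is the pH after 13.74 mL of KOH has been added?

13.74 mL is exactly half the equivalence volume (27.48/2), i.e. the half-equivalence point.
There, n(HA) = n(A^-), so pH = pKa = -log(1.8 x 10^-5) = 4.74.

4.74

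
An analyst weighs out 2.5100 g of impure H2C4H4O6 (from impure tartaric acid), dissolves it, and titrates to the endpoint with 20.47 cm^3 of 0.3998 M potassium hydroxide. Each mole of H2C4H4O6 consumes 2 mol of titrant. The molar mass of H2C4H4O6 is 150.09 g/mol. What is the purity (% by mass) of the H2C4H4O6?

n(KOH) = 0.3998 x 0.02047 = 0.008184 mol.
n(H2C4H4O6) = 0.008184 / 2 = 0.004092 mol.
mass of H2C4H4O6 = 0.004092 x 150.09 = 0.6142 g.
% purity = 0.6142 / 2.5100 x 100 = 24.5%.

24.5%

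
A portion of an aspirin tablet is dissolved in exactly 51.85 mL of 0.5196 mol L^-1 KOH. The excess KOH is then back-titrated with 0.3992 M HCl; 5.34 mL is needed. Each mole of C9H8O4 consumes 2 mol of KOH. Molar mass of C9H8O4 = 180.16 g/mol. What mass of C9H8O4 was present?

Total n(KOH) added = 0.5196 x 0.05185 = 0.02694 mol.
n(HCl) used = 0.3992 x 0.005340 = 0.002132 mol, which equals the excess n(KOH).
So n(KOH) consumed by the sample = 0.02694 - 0.002132 = 0.02481 mol.
n(C9H8O4) = 0.02481 / 2 = 0.01240 mol.
mass = 0.01240 mol x 180.16 g/mol = 2.23 g.

2.23 g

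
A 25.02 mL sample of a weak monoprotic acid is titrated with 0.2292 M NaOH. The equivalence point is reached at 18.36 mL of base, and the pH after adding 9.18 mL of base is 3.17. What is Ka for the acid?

6.8 x 10^-4

9.18 mL is half of the equivalence volume, so this is the half-equivalence point where [HA] = [A^-].
At half-equivalence pH = pKa, so pKa = 3.17.
Ka = 10^(-3.17) = 6.8 x 10^-4.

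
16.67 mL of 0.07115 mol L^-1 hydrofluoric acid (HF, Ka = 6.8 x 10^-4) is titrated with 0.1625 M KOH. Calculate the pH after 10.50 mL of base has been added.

n(acid) = 0.07115 x 0.01667 = 0.001186 mol; n(KOH) added = 0.1625 x 0.01050 = 0.001706 mol.
Base is in excess by 0.001706 - 0.001186 = 0.0005202 mol in a total volume of 0.02717 L.
[OH^-] = 0.0005202/0.02717 = 0.01915 M, so pOH = 1.72 and pH = 14.00 - 1.72 = 12.28.

12.28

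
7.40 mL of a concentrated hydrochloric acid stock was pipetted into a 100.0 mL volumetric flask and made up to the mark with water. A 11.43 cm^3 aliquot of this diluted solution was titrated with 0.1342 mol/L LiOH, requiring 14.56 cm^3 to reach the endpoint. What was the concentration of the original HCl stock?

2.31 M

n(LiOH) = 0.1342 x 0.01456 = 0.001954 mol.
n(HCl) in the aliquot = 0.001954 mol.
[diluted HCl] = 0.001954 / 0.01143 = 0.1709 M.
Dilution factor = 100.0/7.400 = 13.51, so [stock] = 0.1709 x 13.51 = 2.31 M.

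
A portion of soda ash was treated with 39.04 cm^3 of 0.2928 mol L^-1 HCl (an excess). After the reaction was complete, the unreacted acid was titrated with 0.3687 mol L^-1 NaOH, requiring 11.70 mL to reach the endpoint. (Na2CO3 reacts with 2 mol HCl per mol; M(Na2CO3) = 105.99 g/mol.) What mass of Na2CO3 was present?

0.377 g

Total n(HCl) added = 0.2928 x 0.03904 = 0.01143 mol.
n(NaOH) used = 0.3687 x 0.01170 = 0.004314 mol, which equals the excess n(HCl).
So n(HCl) consumed by the sample = 0.01143 - 0.004314 = 0.007117 mol.
n(Na2CO3) = 0.007117 / 2 = 0.003559 mol.
mass = 0.003559 mol x 105.99 g/mol = 0.377 g.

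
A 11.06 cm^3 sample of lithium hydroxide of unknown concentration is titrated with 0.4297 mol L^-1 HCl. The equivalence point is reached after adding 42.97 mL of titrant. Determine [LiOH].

n(HCl) delivered = 0.4297 x 0.04297 = 0.01846 mol.
For a 1:1 reaction, n(LiOH) = 0.01846 mol.
[LiOH] = 0.01846 mol / 0.01106 L = 1.67 M.

1.67 M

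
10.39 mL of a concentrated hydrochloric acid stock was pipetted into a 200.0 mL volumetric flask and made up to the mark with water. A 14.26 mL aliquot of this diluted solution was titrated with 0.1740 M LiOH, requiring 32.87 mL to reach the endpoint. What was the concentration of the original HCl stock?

n(LiOH) = 0.1740 x 0.03287 = 0.005719 mol.
n(HCl) in the aliquot = 0.005719 mol.
[diluted HCl] = 0.005719 / 0.01426 = 0.4011 M.
Dilution factor = 200.0/10.39 = 19.25, so [stock] = 0.4011 x 19.25 = 7.72 M.

7.72 M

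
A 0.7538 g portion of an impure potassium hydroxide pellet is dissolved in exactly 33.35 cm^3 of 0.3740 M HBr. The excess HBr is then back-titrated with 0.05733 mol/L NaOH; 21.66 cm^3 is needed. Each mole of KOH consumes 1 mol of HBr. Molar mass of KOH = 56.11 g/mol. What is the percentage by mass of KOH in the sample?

83.6%

Total n(HBr) added = 0.3740 x 0.03335 = 0.01247 mol.
n(NaOH) used = 0.05733 x 0.02166 = 0.001242 mol, which equals the excess n(HBr).
So n(HBr) consumed by the sample = 0.01247 - 0.001242 = 0.01123 mol.
n(KOH) = 0.01123 / 1 = 0.01123 mol.
mass KOH = 0.01123 x 56.11 = 0.6302 g, so %KOH = 0.6302/0.7538 x 100 = 83.6%.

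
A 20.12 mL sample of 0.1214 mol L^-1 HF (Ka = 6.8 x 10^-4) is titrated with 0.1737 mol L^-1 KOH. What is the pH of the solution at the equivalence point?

n(HF) = 0.1214 x 0.02012 = 0.002443 mol; V(KOH) at equivalence = 0.002443/0.1737 = 0.01406 L.
At equivalence all the acid is converted to F-; total volume = 0.02012 + 0.01406 = 0.03418 L, so [F-] = 0.002443/0.03418 = 0.07146 M.
Kb = Kw/Ka = 1.0e-14 / 6.8 x 10^-4 = 1.47e-11.
[OH^-] = sqrt(Kb x [F-]) = sqrt(1.47e-11 x 0.07146) = 1.03e-6 M.
pOH = 5.99, so pH = 14.00 - 5.99 = 8.01.

8.01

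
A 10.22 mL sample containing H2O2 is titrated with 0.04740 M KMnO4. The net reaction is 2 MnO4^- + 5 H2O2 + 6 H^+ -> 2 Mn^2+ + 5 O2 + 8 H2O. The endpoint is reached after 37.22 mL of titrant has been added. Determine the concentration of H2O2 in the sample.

0.432 M

n(KMnO4) = 0.04740 x 0.03722 = 0.001764 mol.
From the balanced equation, 2 mol KMnO4 reacts with 5 mol H2O2, so n(H2O2) = 0.001764 x 5/2 = 0.004411 mol.
[H2O2] = 0.004411 / 0.01022 L = 0.432 M.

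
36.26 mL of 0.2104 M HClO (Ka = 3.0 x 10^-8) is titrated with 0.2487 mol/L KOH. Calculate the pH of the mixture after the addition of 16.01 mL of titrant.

Initial n(HClO) = 0.2104 x 0.03626 = 0.007629 mol.
n(KOH) added = 0.2487 x 0.01601 = 0.003982 mol, converting that many moles of HClO to ClO-.
Remaining n(HClO) = 0.003647 mol; n(ClO-) = 0.003982 mol.
By Henderson-Hasselbalch, pH = pKa + log([A^-]/[HA]) = 7.52 + log(0.003982/0.003647) = 7.52 + (+0.04) = 7.56.

7.56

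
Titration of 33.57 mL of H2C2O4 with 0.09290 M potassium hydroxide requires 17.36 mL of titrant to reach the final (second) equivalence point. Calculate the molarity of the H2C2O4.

n(KOH) = 0.09290 x 0.01736 = 0.001613 mol.
At the final (second) equivalence point, 2 mol OH^- react per mol H2C2O4, so n(H2C2O4) = 0.001613 / 2 = 0.0008064 mol.
[H2C2O4] = 0.0008064 / 0.03357 L = 0.0240 M.

0.0240 M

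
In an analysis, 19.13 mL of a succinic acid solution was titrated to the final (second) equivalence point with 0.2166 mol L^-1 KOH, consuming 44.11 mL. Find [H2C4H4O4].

n(KOH) = 0.2166 x 0.04411 = 0.009554 mol.
At the final (second) equivalence point, 2 mol OH^- react per mol H2C4H4O4, so n(H2C4H4O4) = 0.009554 / 2 = 0.004777 mol.
[H2C4H4O4] = 0.004777 / 0.01913 L = 0.250 M.

0.250 M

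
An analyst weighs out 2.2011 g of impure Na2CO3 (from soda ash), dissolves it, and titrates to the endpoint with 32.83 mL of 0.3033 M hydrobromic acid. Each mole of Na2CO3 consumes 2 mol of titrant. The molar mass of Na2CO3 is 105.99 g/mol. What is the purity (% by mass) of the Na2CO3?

n(HBr) = 0.3033 x 0.03283 = 0.009957 mol.
n(Na2CO3) = 0.009957 / 2 = 0.004979 mol.
mass of Na2CO3 = 0.004979 x 105.99 = 0.5277 g.
% purity = 0.5277 / 2.2011 x 100 = 24.0%.

24.0%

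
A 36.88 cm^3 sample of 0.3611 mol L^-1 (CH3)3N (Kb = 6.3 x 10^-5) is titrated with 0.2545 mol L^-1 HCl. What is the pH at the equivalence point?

n((CH3)3N) = 0.3611 x 0.03688 = 0.01332 mol; V(HCl) at equivalence = 0.01332/0.2545 = 0.05233 L.
At equivalence the base is fully converted to (CH3)3NH+; total volume = 0.08921 L, so [(CH3)3NH+] = 0.01332/0.08921 = 0.1493 M.
Ka((CH3)3NH+) = Kw/Kb = 1.0e-14 / 6.3 x 10^-5 = 1.59e-10.
[H^+] = sqrt(Ka x [(CH3)3NH+]) = sqrt(1.59e-10 x 0.1493) = 4.87e-6 M.
pH = -log(4.87e-6) = 5.31.

5.31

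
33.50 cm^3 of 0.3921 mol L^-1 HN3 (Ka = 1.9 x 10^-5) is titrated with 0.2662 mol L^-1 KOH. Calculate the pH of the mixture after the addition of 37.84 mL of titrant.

Initial n(HN3) = 0.3921 x 0.03350 = 0.01314 mol.
n(KOH) added = 0.2662 x 0.03784 = 0.01007 mol, converting that many moles of HN3 to N3-.
Remaining n(HN3) = 0.003062 mol; n(N3-) = 0.01007 mol.
By Henderson-Hasselbalch, pH = pKa + log([A^-]/[HA]) = 4.72 + log(0.01007/0.003062) = 4.72 + (+0.52) = 5.24.

5.24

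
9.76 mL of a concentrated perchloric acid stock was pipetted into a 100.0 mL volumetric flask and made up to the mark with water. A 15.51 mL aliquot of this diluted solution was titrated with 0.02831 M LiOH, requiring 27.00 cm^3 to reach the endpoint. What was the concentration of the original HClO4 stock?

0.505 M

n(LiOH) = 0.02831 x 0.02700 = 0.0007644 mol.
n(HClO4) in the aliquot = 0.0007644 mol.
[diluted HClO4] = 0.0007644 / 0.01551 = 0.04928 M.
Dilution factor = 100.0/9.760 = 10.25, so [stock] = 0.04928 x 10.25 = 0.505 M.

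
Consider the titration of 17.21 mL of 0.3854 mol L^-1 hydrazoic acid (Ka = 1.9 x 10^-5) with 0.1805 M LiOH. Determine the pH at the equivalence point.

8.91

n(HN3) = 0.3854 x 0.01721 = 0.006633 mol; V(LiOH) at equivalence = 0.006633/0.1805 = 0.03675 L.
At equivalence all the acid is converted to N3-; total volume = 0.01721 + 0.03675 = 0.05396 L, so [N3-] = 0.006633/0.05396 = 0.1229 M.
Kb = Kw/Ka = 1.0e-14 / 1.9 x 10^-5 = 5.26e-10.
[OH^-] = sqrt(Kb x [N3-]) = sqrt(5.26e-10 x 0.1229) = 8.04e-6 M.
pOH = 5.09, so pH = 14.00 - 5.09 = 8.91.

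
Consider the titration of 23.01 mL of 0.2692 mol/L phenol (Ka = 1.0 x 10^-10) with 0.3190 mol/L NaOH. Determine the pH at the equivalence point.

n(C6H5OH) = 0.2692 x 0.02301 = 0.006194 mol; V(NaOH) at equivalence = 0.006194/0.3190 = 0.01942 L.
At equivalence all the acid is converted to C6H5O-; total volume = 0.02301 + 0.01942 = 0.04243 L, so [C6H5O-] = 0.006194/0.04243 = 0.1460 M.
Kb = Kw/Ka = 1.0e-14 / 1.0 x 10^-10 = 0.000100.
[OH^-] = sqrt(Kb x [C6H5O-]) = sqrt(0.000100 x 0.1460) = 0.00382 M.
pOH = 2.42, so pH = 14.00 - 2.42 = 11.58.

11.58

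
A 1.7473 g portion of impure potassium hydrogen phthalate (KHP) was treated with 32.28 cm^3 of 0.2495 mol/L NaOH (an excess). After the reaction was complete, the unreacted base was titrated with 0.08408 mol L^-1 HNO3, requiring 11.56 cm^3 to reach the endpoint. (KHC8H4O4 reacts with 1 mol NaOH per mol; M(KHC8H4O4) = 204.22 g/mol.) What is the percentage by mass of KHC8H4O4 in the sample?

82.8%

Total n(NaOH) added = 0.2495 x 0.03228 = 0.008054 mol.
n(HNO3) used = 0.08408 x 0.01156 = 0.0009720 mol, which equals the excess n(NaOH).
So n(NaOH) consumed by the sample = 0.008054 - 0.0009720 = 0.007082 mol.
n(KHC8H4O4) = 0.007082 / 1 = 0.007082 mol.
mass KHC8H4O4 = 0.007082 x 204.22 = 1.446 g, so %KHC8H4O4 = 1.446/1.7473 x 100 = 82.8%.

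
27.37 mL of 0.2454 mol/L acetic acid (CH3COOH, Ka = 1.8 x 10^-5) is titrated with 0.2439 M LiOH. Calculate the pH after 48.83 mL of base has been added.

n(acid) = 0.2454 x 0.02737 = 0.006717 mol; n(LiOH) added = 0.2439 x 0.04883 = 0.01191 mol.
Base is in excess by 0.01191 - 0.006717 = 0.005193 mol in a total volume of 0.07620 L.
[OH^-] = 0.005193/0.07620 = 0.06815 M, so pOH = 1.17 and pH = 14.00 - 1.17 = 12.83.

12.83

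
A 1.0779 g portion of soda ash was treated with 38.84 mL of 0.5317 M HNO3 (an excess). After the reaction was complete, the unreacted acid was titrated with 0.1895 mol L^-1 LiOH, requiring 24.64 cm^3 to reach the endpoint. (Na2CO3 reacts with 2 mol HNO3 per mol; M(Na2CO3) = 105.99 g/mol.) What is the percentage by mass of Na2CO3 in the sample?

Total n(HNO3) added = 0.5317 x 0.03884 = 0.02065 mol.
n(LiOH) used = 0.1895 x 0.02464 = 0.004669 mol, which equals the excess n(HNO3).
So n(HNO3) consumed by the sample = 0.02065 - 0.004669 = 0.01598 mol.
n(Na2CO3) = 0.01598 / 2 = 0.007991 mol.
mass Na2CO3 = 0.007991 x 105.99 = 0.8470 g, so %Na2CO3 = 0.8470/1.0779 x 100 = 78.6%.

78.6%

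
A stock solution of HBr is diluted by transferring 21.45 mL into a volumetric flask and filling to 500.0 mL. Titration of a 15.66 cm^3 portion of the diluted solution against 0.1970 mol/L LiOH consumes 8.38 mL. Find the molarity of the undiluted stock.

2.46 M

n(LiOH) = 0.1970 x 0.008380 = 0.001651 mol.
n(HBr) in the aliquot = 0.001651 mol.
[diluted HBr] = 0.001651 / 0.01566 = 0.1054 M.
Dilution factor = 500.0/21.45 = 23.31, so [stock] = 0.1054 x 23.31 = 2.46 M.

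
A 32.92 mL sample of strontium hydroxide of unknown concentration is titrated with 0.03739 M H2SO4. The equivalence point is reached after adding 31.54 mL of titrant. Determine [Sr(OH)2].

n(H2SO4) delivered = 0.03739 x 0.03154 = 0.001179 mol.
For a 1:1 reaction, n(Sr(OH)2) = 0.001179 mol.
[Sr(OH)2] = 0.001179 mol / 0.03292 L = 0.0358 M.

0.0358 M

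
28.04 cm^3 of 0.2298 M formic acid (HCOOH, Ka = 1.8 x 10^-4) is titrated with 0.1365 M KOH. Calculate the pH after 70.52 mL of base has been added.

n(acid) = 0.2298 x 0.02804 = 0.006444 mol; n(KOH) added = 0.1365 x 0.07052 = 0.009626 mol.
Base is in excess by 0.009626 - 0.006444 = 0.003182 mol in a total volume of 0.09856 L.
[OH^-] = 0.003182/0.09856 = 0.03229 M, so pOH = 1.49 and pH = 14.00 - 1.49 = 12.51.

12.51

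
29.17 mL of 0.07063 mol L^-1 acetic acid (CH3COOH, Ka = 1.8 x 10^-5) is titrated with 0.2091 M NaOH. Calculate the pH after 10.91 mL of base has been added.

11.74

n(acid) = 0.07063 x 0.02917 = 0.002060 mol; n(NaOH) added = 0.2091 x 0.01091 = 0.002281 mol.
Base is in excess by 0.002281 - 0.002060 = 0.0002210 mol in a total volume of 0.04008 L.
[OH^-] = 0.0002210/0.04008 = 0.005514 M, so pOH = 2.26 and pH = 14.00 - 2.26 = 11.74.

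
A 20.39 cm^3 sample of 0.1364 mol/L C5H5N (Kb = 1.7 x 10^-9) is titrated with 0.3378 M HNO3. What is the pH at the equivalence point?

3.12

n(C5H5N) = 0.1364 x 0.02039 = 0.002781 mol; V(HNO3) at equivalence = 0.002781/0.3378 = 0.008233 L.
At equivalence the base is fully converted to C5H5NH+; total volume = 0.02862 L, so [C5H5NH+] = 0.002781/0.02862 = 0.09717 M.
Ka(C5H5NH+) = Kw/Kb = 1.0e-14 / 1.7 x 10^-9 = 5.88e-6.
[H^+] = sqrt(Ka x [C5H5NH+]) = sqrt(5.88e-6 x 0.09717) = 0.000756 M.
pH = -log(0.000756) = 3.12.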